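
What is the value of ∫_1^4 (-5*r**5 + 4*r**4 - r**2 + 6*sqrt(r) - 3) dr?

-25961/10

By the power rule, an antiderivative is F(r) = -5*r**6/6 + 4*r**5/5 + 4*r**(3/2) - r**3/3 - 3*r.
Then F(4) - F(1) = (-38932/15) - (19/30) = -25961/10.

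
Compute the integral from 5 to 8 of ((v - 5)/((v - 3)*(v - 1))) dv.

log(49/40)

Factor the denominator: v**2 - 4*v + 3 = (v - 1)(v - 3).
Partial fractions: (v - 5)/((v - 3)*(v - 1)) = 2/(v - 1) - 1/(v - 3).
An antiderivative is F(v) = -log(v - 3) + 2*log(v - 1).
Then F(8) - F(5) = (log(49/5)) - (log(8)) = log(49/40).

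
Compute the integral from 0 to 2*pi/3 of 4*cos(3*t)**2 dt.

4*pi/3

Use the identity cos^2(3*t) = (1 + cos(6*t))/2.
An antiderivative is F(t) = 2*t + sin(6*t)/3.
Then F(2*pi/3) - F(0) = (4*pi/3) - (0) = 4*pi/3.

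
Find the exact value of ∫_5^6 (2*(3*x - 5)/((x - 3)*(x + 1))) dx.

Factor the denominator: x**2 - 2*x - 3 = (x + 1)(x - 3).
Partial fractions: 2*(3*x - 5)/((x - 3)*(x + 1)) = 4/(x + 1) + 2/(x - 3).
An antiderivative is F(x) = 2*log(x - 3) + 4*log(x + 1).
Then F(6) - F(5) = (2*log(3) + 4*log(7)) - (6*log(2) + 4*log(3)) = -6*log(2) - 2*log(3) + 4*log(7).

-6*log(2) - 2*log(3) + 4*log(7)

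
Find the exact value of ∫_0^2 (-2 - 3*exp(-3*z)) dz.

-5 + exp(-6)

An antiderivative is F(z) = -2*z + exp(-3*z).
Then F(2) - F(0) = (-4 + exp(-6)) - (1) = -5 + exp(-6).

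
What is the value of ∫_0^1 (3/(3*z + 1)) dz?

Let u = 3*z + 1, so du = 3 dz. When z = 0, u = 1; when z = 1, u = 4.
The integral becomes ∫ 1/u du from 1 to 4, with antiderivative log(u).
Back in z: F(z) = log(3*z + 1).
Then F(1) - F(0) = (log(4)) - (0) = log(4).

log(4)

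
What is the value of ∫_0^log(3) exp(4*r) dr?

20

Let u = exp(r), so du = exp(r) dr. When r = 0, u = 1; when r = log(3), u = 3.
The integral becomes ∫ u**3 du from 1 to 3, with antiderivative u**4/4.
Back in r: F(r) = exp(4*r)/4.
Then F(log(3)) - F(0) = (81/4) - (1/4) = 20.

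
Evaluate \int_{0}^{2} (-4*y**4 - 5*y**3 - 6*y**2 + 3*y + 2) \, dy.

By the power rule, an antiderivative is F(y) = -4*y**5/5 - 5*y**4/4 - 2*y**3 + 3*y**2/2 + 2*y.
Then F(2) - F(0) = (-258/5) - (0) = -258/5.

-258/5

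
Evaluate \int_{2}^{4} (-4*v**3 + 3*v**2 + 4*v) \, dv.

By the power rule, an antiderivative is F(v) = -v**4 + v**3 + 2*v**2.
Then F(4) - F(2) = (-160) - (0) = -160.

-160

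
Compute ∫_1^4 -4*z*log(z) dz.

15 - 64*log(2)

Integrate by parts once (u = ln z, dv = -4*z dz).
An antiderivative is F(z) = -z**2*(2*log(z) - 1).
Then F(4) - F(1) = (16 - 64*log(2)) - (1) = 15 - 64*log(2).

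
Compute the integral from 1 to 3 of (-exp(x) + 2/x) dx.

-exp(3) + log(9) + exp(1)

An antiderivative is F(x) = -exp(x) + 2*log(x).
Then F(3) - F(1) = (-exp(3) + log(9)) - (-exp(1)) = -exp(3) + log(9) + exp(1).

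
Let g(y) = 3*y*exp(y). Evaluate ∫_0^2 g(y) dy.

Integrate by parts once (u = y, dv = 3*exp(y) dy).
An antiderivative is F(y) = (3*y - 3)*exp(y).
Then F(2) - F(0) = (3*exp(2)) - (-3) = 3 + 3*exp(2).

3 + 3*exp(2)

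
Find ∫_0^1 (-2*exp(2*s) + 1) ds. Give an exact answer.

An antiderivative is F(s) = -exp(2*s) + s.
Then F(1) - F(0) = (1 - exp(2)) - (-1) = 2 - exp(2).

2 - exp(2)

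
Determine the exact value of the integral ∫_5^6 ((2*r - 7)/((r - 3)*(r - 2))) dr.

-4*log(3) + 7*log(2)

Factor the denominator: r**2 - 5*r + 6 = (r - 2)(r - 3).
Partial fractions: (2*r - 7)/((r - 3)*(r - 2)) = 3/(r - 2) - 1/(r - 3).
An antiderivative is F(r) = -log(r - 3) + 3*log(r - 2).
Then F(6) - F(5) = (log(64/3)) - (log(27/2)) = -4*log(3) + 7*log(2).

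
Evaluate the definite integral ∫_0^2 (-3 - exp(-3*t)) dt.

-19/3 + exp(-6)/3

An antiderivative is F(t) = -3*t + exp(-3*t)/3.
Then F(2) - F(0) = (-6 + exp(-6)/3) - (1/3) = -19/3 + exp(-6)/3.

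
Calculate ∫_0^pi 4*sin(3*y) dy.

8/3

An antiderivative is F(y) = -4*cos(3*y)/3.
Then F(pi) - F(0) = (4/3) - (-4/3) = 8/3.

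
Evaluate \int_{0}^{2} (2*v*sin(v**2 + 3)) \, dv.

cos(3) - cos(7)

Let u = v**2 + 3, so du = 2*v dv. When v = 0, u = 3; when v = 2, u = 7.
The integral becomes ∫ sin(u) du from 3 to 7, with antiderivative -cos(u).
Back in v: F(v) = -cos(v**2 + 3).
Then F(2) - F(0) = (-cos(7)) - (-cos(3)) = cos(3) - cos(7).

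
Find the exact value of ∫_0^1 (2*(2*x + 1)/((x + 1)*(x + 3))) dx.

-5*log(3) + 9*log(2)

Factor the denominator: x**2 + 4*x + 3 = (x + 3)(x + 1).
Partial fractions: 2*(2*x + 1)/((x + 1)*(x + 3)) = 5/(x + 3) - 1/(x + 1).
An antiderivative is F(x) = -log(x + 1) + 5*log(x + 3).
Then F(1) - F(0) = (9*log(2)) - (5*log(3)) = -5*log(3) + 9*log(2).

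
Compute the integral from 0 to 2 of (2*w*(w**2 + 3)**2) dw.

316/3

Let u = w**2 + 3, so du = 2*w dw. When w = 0, u = 3; when w = 2, u = 7.
The integral becomes ∫ u**2 du from 3 to 7, with antiderivative u**3/3.
Back in w: F(w) = (w**2 + 3)**3/3.
Then F(2) - F(0) = (343/3) - (9) = 316/3.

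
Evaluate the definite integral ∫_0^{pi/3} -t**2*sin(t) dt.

Integrate by parts twice (u = t^2, dv = -sin(t) dt).
An antiderivative is F(t) = t**2*cos(t) - 2*t*sin(t) - 2*cos(t).
Then F(pi/3) - F(0) = (-sqrt(3)*pi/3 - 1 + pi**2/18) - (-2) = -sqrt(3)*pi/3 + pi**2/18 + 1.

-sqrt(3)*pi/3 + pi**2/18 + 1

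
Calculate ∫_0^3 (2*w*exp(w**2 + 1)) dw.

-exp(1) + exp(10)

Let u = w**2 + 1, so du = 2*w dw. When w = 0, u = 1; when w = 3, u = 10.
The integral becomes ∫ exp(u) du from 1 to 10, with antiderivative exp(u).
Back in w: F(w) = exp(w**2 + 1).
Then F(3) - F(0) = (exp(10)) - (exp(1)) = -exp(1) + exp(10).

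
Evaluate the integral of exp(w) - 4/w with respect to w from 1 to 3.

-log(81) - exp(1) + exp(3)

An antiderivative is F(w) = exp(w) - 4*log(w).
Then F(3) - F(1) = (-log(81) + exp(3)) - (exp(1)) = -log(81) - exp(1) + exp(3).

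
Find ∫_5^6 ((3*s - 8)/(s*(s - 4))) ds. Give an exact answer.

log(72/25)

Factor the denominator: s**2 - 4*s = s(s - 4).
Partial fractions: (3*s - 8)/(s*(s - 4)) = 2/s + 1/(s - 4).
An antiderivative is F(s) = 2*log(s) + log(s - 4).
Then F(6) - F(5) = (log(72)) - (log(25)) = log(72/25).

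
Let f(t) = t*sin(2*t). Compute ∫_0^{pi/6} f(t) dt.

Integrate by parts once (u = t, dv = sin(2*t) dt).
An antiderivative is F(t) = -t*cos(2*t)/2 + sin(2*t)/4.
Then F(pi/6) - F(0) = (-pi/24 + sqrt(3)/8) - (0) = -pi/24 + sqrt(3)/8.

-pi/24 + sqrt(3)/8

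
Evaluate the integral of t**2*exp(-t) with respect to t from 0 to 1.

2 - 5*exp(-1)

Integrate by parts twice (u = t^2, dv = exp(-t) dt).
An antiderivative is F(t) = (-t**2 - 2*t - 2)*exp(-t).
Then F(1) - F(0) = (-5*exp(-1)) - (-2) = 2 - 5*exp(-1).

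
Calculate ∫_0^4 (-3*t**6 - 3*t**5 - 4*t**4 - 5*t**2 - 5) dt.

-1051636/105

By the power rule, an antiderivative is F(t) = -3*t**7/7 - t**6/2 - 4*t**5/5 - 5*t**3/3 - 5*t.
Then F(4) - F(0) = (-1051636/105) - (0) = -1051636/105.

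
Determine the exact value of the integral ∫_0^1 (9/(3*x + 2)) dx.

Let u = 3*x + 2, so du = 3 dx. When x = 0, u = 2; when x = 1, u = 5.
The integral becomes 3·∫ 1/u du from 2 to 5, with antiderivative 3*log(u).
Back in x: F(x) = 3*log(3*x + 2).
Then F(1) - F(0) = (3*log(5)) - (log(8)) = -3*log(2) + 3*log(5).

-3*log(2) + 3*log(5)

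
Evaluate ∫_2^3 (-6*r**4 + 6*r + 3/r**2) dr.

By the power rule, an antiderivative is F(r) = -6*r**5/5 + 3*r**2 - 3/r.
Then F(3) - F(2) = (-1328/5) - (-279/10) = -2377/10.

-2377/10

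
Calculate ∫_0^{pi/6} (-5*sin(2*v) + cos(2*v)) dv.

An antiderivative is F(v) = sin(2*v)/2 + 5*cos(2*v)/2.
Then F(pi/6) - F(0) = (sqrt(3)/4 + 5/4) - (5/2) = -5/4 + sqrt(3)/4.

-5/4 + sqrt(3)/4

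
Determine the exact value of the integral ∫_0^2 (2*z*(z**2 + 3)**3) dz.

580

Let u = z**2 + 3, so du = 2*z dz. When z = 0, u = 3; when z = 2, u = 7.
The integral becomes ∫ u**3 du from 3 to 7, with antiderivative u**4/4.
Back in z: F(z) = (z**2 + 3)**4/4.
Then F(2) - F(0) = (2401/4) - (81/4) = 580.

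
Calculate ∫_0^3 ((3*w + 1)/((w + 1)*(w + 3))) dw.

Factor the denominator: w**2 + 4*w + 3 = (w + 3)(w + 1).
Partial fractions: (3*w + 1)/((w + 1)*(w + 3)) = 4/(w + 3) - 1/(w + 1).
An antiderivative is F(w) = -log(w + 1) + 4*log(w + 3).
Then F(3) - F(0) = (2*log(2) + 4*log(3)) - (log(81)) = log(4).

log(4)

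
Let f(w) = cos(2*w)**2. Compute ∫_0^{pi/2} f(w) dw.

pi/4

Use the identity cos^2(2*w) = (1 + cos(4*w))/2.
An antiderivative is F(w) = w/2 + sin(4*w)/8.
Then F(pi/2) - F(0) = (pi/4) - (0) = pi/4.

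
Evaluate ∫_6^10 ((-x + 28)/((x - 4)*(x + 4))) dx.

-4*log(7) + 3*log(3) + 4*log(5)

Factor the denominator: x**2 - 16 = (x + 4)(x - 4).
Partial fractions: (-x + 28)/((x - 4)*(x + 4)) = -4/(x + 4) + 3/(x - 4).
An antiderivative is F(x) = 3*log(x - 4) - 4*log(x + 4).
Then F(10) - F(6) = (-4*log(7) - log(2) + 3*log(3)) - (-4*log(5) - log(2)) = -4*log(7) + 3*log(3) + 4*log(5).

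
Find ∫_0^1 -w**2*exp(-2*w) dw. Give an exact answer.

(5 - exp(2))*exp(-2)/4

Integrate by parts twice (u = w^2, dv = -exp(-2*w) dw).
An antiderivative is F(w) = (2*w**2 + 2*w + 1)*exp(-2*w)/4.
Then F(1) - F(0) = (5*exp(-2)/4) - (1/4) = (5 - exp(2))*exp(-2)/4.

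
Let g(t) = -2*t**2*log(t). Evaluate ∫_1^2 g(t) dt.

Integrate by parts once (u = ln t, dv = -2*t**2 dt).
An antiderivative is F(t) = -2*t**3*(3*log(t) - 1)/9.
Then F(2) - F(1) = (16/9 - 16*log(2)/3) - (2/9) = 14/9 - 16*log(2)/3.

14/9 - 16*log(2)/3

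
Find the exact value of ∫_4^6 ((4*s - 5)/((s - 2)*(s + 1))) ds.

-3*log(5) + log(2) + 3*log(7)

Factor the denominator: s**2 - s - 2 = (s + 1)(s - 2).
Partial fractions: (4*s - 5)/((s - 2)*(s + 1)) = 3/(s + 1) + 1/(s - 2).
An antiderivative is F(s) = log(s - 2) + 3*log(s + 1).
Then F(6) - F(4) = (2*log(2) + 3*log(7)) - (log(2) + 3*log(5)) = -3*log(5) + log(2) + 3*log(7).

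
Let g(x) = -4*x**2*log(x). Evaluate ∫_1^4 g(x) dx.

28 - 512*log(2)/3

Integrate by parts once (u = ln x, dv = -4*x**2 dx).
An antiderivative is F(x) = -4*x**3*(3*log(x) - 1)/9.
Then F(4) - F(1) = (256/9 - 512*log(2)/3) - (4/9) = 28 - 512*log(2)/3.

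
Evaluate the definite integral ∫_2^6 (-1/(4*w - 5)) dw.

-log(19)/4 + log(3)/4

An antiderivative is F(w) = -log(4*w - 5)/4.
Then F(6) - F(2) = (-log(19)/4) - (-log(3)/4) = -log(19)/4 + log(3)/4.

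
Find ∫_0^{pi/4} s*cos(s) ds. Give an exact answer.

-1 + sqrt(2)*pi/8 + sqrt(2)/2

Integrate by parts once (u = s, dv = cos(s) ds).
An antiderivative is F(s) = s*sin(s) + cos(s).
Then F(pi/4) - F(0) = (sqrt(2)*(pi + 4)/8) - (1) = -1 + sqrt(2)*pi/8 + sqrt(2)/2.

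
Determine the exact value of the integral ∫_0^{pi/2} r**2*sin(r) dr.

-2 + pi

Integrate by parts twice (u = r^2, dv = sin(r) dr).
An antiderivative is F(r) = -r**2*cos(r) + 2*r*sin(r) + 2*cos(r).
Then F(pi/2) - F(0) = (pi) - (2) = -2 + pi.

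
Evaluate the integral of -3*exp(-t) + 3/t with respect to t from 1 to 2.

-3*exp(-1) + 3*exp(-2) + 3*log(2)

An antiderivative is F(t) = 3*log(t) + 3*exp(-t).
Then F(2) - F(1) = (3*exp(-2) + 3*log(2)) - (3*exp(-1)) = -3*exp(-1) + 3*exp(-2) + 3*log(2).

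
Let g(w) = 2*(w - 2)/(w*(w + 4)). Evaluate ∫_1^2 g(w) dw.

Factor the denominator: w**2 + 4*w = (w + 4)w.
Partial fractions: 2*(w - 2)/(w*(w + 4)) = 3/(w + 4) - 1/w.
An antiderivative is F(w) = -log(w) + 3*log(w + 4).
Then F(2) - F(1) = (2*log(2) + 3*log(3)) - (3*log(5)) = -3*log(5) + 2*log(2) + 3*log(3).

-3*log(5) + 2*log(2) + 3*log(3)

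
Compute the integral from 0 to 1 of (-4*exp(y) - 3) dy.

1 - 4*E

An antiderivative is F(y) = -3*y - 4*exp(y).
Then F(1) - F(0) = (-4*E - 3) - (-4) = 1 - 4*E.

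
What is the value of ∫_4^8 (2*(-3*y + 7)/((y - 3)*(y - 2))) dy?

Factor the denominator: y**2 - 5*y + 6 = (y - 2)(y - 3).
Partial fractions: 2*(-3*y + 7)/((y - 3)*(y - 2)) = -2/(y - 2) - 4/(y - 3).
An antiderivative is F(y) = -4*log(y - 3) - 2*log(y - 2).
Then F(8) - F(4) = (-4*log(5) - 2*log(3) - 2*log(2)) - (-log(4)) = -4*log(5) - 2*log(3).

-4*log(5) - 2*log(3)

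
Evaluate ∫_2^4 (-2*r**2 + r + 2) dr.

By the power rule, an antiderivative is F(r) = -2*r**3/3 + r**2/2 + 2*r.
Then F(4) - F(2) = (-80/3) - (2/3) = -82/3.

-82/3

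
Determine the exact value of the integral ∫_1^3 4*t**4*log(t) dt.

-968/25 + 972*log(3)/5

Integrate by parts once (u = ln t, dv = 4*t**4 dt).
An antiderivative is F(t) = 4*t**5*(5*log(t) - 1)/25.
Then F(3) - F(1) = (-972/25 + 972*log(3)/5) - (-4/25) = -968/25 + 972*log(3)/5.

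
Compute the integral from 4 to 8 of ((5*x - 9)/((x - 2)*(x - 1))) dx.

-3*log(3) + 4*log(7)

Factor the denominator: x**2 - 3*x + 2 = (x - 1)(x - 2).
Partial fractions: (5*x - 9)/((x - 2)*(x - 1)) = 4/(x - 1) + 1/(x - 2).
An antiderivative is F(x) = log(x - 2) + 4*log(x - 1).
Then F(8) - F(4) = (log(2) + log(3) + 4*log(7)) - (log(2) + 4*log(3)) = -3*log(3) + 4*log(7).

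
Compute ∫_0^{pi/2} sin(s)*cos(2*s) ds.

Use the identity sin(s)cos(2*s) = [sin(3*s) + sin(-s)]/2.
An antiderivative is F(s) = cos(s)/2 - cos(3*s)/6.
Then F(pi/2) - F(0) = (0) - (1/3) = -1/3.

-1/3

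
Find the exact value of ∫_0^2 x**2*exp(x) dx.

Integrate by parts twice (u = x^2, dv = exp(x) dx).
An antiderivative is F(x) = (x**2 - 2*x + 2)*exp(x).
Then F(2) - F(0) = (2*exp(2)) - (2) = -2 + 2*exp(2).

-2 + 2*exp(2)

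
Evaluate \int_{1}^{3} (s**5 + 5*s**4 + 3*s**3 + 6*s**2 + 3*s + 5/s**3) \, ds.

By the power rule, an antiderivative is F(s) = s**6/6 + s**5 + 3*s**4/4 + 2*s**3 + 3*s**2/2 - 5/(2*s**2).
Then F(3) - F(1) = (17729/36) - (35/12) = 4406/9.

4406/9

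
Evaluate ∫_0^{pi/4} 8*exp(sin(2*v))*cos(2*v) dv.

-4 + 4*E

Let u = sin(2*v), so du = 2*cos(2*v) dv. When v = 0, u = 0; when v = pi/4, u = 1.
The integral becomes 4·∫ exp(u) du from 0 to 1, with antiderivative 4*exp(u).
Back in v: F(v) = 4*exp(sin(2*v)).
Then F(pi/4) - F(0) = (4*E) - (4) = -4 + 4*E.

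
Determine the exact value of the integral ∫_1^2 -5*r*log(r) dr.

15/4 - 10*log(2)

Integrate by parts once (u = ln r, dv = -5*r dr).
An antiderivative is F(r) = -5*r**2*(2*log(r) - 1)/4.
Then F(2) - F(1) = (5 - 10*log(2)) - (5/4) = 15/4 - 10*log(2).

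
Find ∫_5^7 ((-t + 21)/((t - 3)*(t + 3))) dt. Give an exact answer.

Factor the denominator: t**2 - 9 = (t + 3)(t - 3).
Partial fractions: (-t + 21)/((t - 3)*(t + 3)) = -4/(t + 3) + 3/(t - 3).
An antiderivative is F(t) = 3*log(t - 3) - 4*log(t + 3).
Then F(7) - F(5) = (-4*log(5) + 2*log(2)) - (-9*log(2)) = -4*log(5) + 11*log(2).

-4*log(5) + 11*log(2)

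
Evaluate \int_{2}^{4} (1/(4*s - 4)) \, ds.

An antiderivative is F(s) = log(4*s - 4)/4.
Then F(4) - F(2) = (log(12)/4) - (log(2)/2) = log(3)/4.

log(3)/4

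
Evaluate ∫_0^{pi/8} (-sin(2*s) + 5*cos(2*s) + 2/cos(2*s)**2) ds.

1/2 + 3*sqrt(2)/2

An antiderivative is F(s) = 5*sin(2*s)/2 + cos(2*s)/2 + tan(2*s).
Then F(pi/8) - F(0) = (1 + 3*sqrt(2)/2) - (1/2) = 1/2 + 3*sqrt(2)/2.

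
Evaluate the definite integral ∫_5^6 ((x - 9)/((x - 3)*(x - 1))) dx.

Factor the denominator: x**2 - 4*x + 3 = (x - 1)(x - 3).
Partial fractions: (x - 9)/((x - 3)*(x - 1)) = 4/(x - 1) - 3/(x - 3).
An antiderivative is F(x) = -3*log(x - 3) + 4*log(x - 1).
Then F(6) - F(5) = (-3*log(3) + 4*log(5)) - (log(32)) = -5*log(2) - 3*log(3) + 4*log(5).

-5*log(2) - 3*log(3) + 4*log(5)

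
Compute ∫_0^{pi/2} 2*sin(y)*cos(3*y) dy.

-1

Use the identity sin(y)cos(3*y) = [sin(4*y) + sin(-2*y)]/2.
An antiderivative is F(y) = cos(2*y)/2 - cos(4*y)/4.
Then F(pi/2) - F(0) = (-3/4) - (1/4) = -1.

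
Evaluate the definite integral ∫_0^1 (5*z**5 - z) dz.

1/3

By the power rule, an antiderivative is F(z) = 5*z**6/6 - z**2/2.
Then F(1) - F(0) = (1/3) - (0) = 1/3.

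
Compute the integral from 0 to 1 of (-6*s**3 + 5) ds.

By the power rule, an antiderivative is F(s) = -3*s**4/2 + 5*s.
Then F(1) - F(0) = (7/2) - (0) = 7/2.

7/2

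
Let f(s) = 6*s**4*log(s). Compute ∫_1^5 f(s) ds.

Integrate by parts once (u = ln s, dv = 6*s**4 ds).
An antiderivative is F(s) = 6*s**5*(5*log(s) - 1)/25.
Then F(5) - F(1) = (-750 + 3750*log(5)) - (-6/25) = -18744/25 + 3750*log(5).

-18744/25 + 3750*log(5)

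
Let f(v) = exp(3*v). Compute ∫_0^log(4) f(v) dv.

Let u = exp(v), so du = exp(v) dv. When v = 0, u = 1; when v = log(4), u = 4.
The integral becomes ∫ u**2 du from 1 to 4, with antiderivative u**3/3.
Back in v: F(v) = exp(3*v)/3.
Then F(log(4)) - F(0) = (64/3) - (1/3) = 21.

21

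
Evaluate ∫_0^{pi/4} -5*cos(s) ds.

An antiderivative is F(s) = -5*sin(s).
Then F(pi/4) - F(0) = (-5*sqrt(2)/2) - (0) = -5*sqrt(2)/2.

-5*sqrt(2)/2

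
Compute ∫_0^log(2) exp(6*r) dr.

21/2

Let u = exp(r), so du = exp(r) dr. When r = 0, u = 1; when r = log(2), u = 2.
The integral becomes ∫ u**5 du from 1 to 2, with antiderivative u**6/6.
Back in r: F(r) = exp(6*r)/6.
Then F(log(2)) - F(0) = (32/3) - (1/6) = 21/2.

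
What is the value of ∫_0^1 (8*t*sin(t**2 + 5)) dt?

Let u = t**2 + 5, so du = 2*t dt. When t = 0, u = 5; when t = 1, u = 6.
The integral becomes 4·∫ sin(u) du from 5 to 6, with antiderivative -4*cos(u).
Back in t: F(t) = -4*cos(t**2 + 5).
Then F(1) - F(0) = (-4*cos(6)) - (-4*cos(5)) = -4*cos(6) + 4*cos(5).

-4*cos(6) + 4*cos(5)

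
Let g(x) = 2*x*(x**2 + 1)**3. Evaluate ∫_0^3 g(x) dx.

Let u = x**2 + 1, so du = 2*x dx. When x = 0, u = 1; when x = 3, u = 10.
The integral becomes ∫ u**3 du from 1 to 10, with antiderivative u**4/4.
Back in x: F(x) = (x**2 + 1)**4/4.
Then F(3) - F(0) = (2500) - (1/4) = 9999/4.

9999/4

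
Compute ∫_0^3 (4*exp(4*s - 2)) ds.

Let u = 4*s - 2, so du = 4 ds. When s = 0, u = -2; when s = 3, u = 10.
The integral becomes ∫ exp(u) du from -2 to 10, with antiderivative exp(u).
Back in s: F(s) = exp(4*s - 2).
Then F(3) - F(0) = (exp(10)) - (exp(-2)) = -(1 - exp(12))*exp(-2).

-(1 - exp(12))*exp(-2)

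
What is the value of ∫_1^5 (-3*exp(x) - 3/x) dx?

-3*exp(5) - 3*log(5) + 3*exp(1)

An antiderivative is F(x) = -3*exp(x) - 3*log(x).
Then F(5) - F(1) = (-3*exp(5) - 3*log(5)) - (-3*exp(1)) = -3*exp(5) - 3*log(5) + 3*exp(1).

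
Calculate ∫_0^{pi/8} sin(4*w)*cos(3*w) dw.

4/7 - 3*sqrt(sqrt(2) + 2)/14

Use the identity sin(4*w)cos(3*w) = [sin(7*w) + sin(w)]/2.
An antiderivative is F(w) = -cos(w)/2 - cos(7*w)/14.
Then F(pi/8) - F(0) = (-3*sqrt(sqrt(2) + 2)/14) - (-4/7) = 4/7 - 3*sqrt(sqrt(2) + 2)/14.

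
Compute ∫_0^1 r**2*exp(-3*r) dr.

Integrate by parts twice (u = r^2, dv = exp(-3*r) dr).
An antiderivative is F(r) = (-9*r**2 - 6*r - 2)*exp(-3*r)/27.
Then F(1) - F(0) = (-17*exp(-3)/27) - (-2/27) = 2/27 - 17*exp(-3)/27.

2/27 - 17*exp(-3)/27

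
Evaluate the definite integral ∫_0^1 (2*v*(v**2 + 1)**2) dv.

Let u = v**2 + 1, so du = 2*v dv. When v = 0, u = 1; when v = 1, u = 2.
The integral becomes ∫ u**2 du from 1 to 2, with antiderivative u**3/3.
Back in v: F(v) = (v**2 + 1)**3/3.
Then F(1) - F(0) = (8/3) - (1/3) = 7/3.

7/3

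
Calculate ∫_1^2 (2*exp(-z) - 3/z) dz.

An antiderivative is F(z) = -3*log(z) - 2*exp(-z).
Then F(2) - F(1) = (-3*log(2) - 2*exp(-2)) - (-2*exp(-1)) = -3*log(2) - 2*exp(-2) + 2*exp(-1).

-3*log(2) - 2*exp(-2) + 2*exp(-1)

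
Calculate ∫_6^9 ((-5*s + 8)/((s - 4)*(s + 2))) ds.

Factor the denominator: s**2 - 2*s - 8 = (s + 2)(s - 4).
Partial fractions: (-5*s + 8)/((s - 4)*(s + 2)) = -3/(s + 2) - 2/(s - 4).
An antiderivative is F(s) = -2*log(s - 4) - 3*log(s + 2).
Then F(9) - F(6) = (-3*log(11) - 2*log(5)) - (-11*log(2)) = -3*log(11) - 2*log(5) + 11*log(2).

-3*log(11) - 2*log(5) + 11*log(2)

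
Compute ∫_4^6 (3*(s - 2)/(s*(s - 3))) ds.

log(27/4)

Factor the denominator: s**2 - 3*s = s(s - 3).
Partial fractions: 3*(s - 2)/(s*(s - 3)) = 2/s + 1/(s - 3).
An antiderivative is F(s) = 2*log(s) + log(s - 3).
Then F(6) - F(4) = (2*log(2) + 3*log(3)) - (log(16)) = log(27/4).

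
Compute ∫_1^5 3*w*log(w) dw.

-18 + 75*log(5)/2

Integrate by parts once (u = ln w, dv = 3*w dw).
An antiderivative is F(w) = 3*w**2*(2*log(w) - 1)/4.
Then F(5) - F(1) = (-75/4 + 75*log(5)/2) - (-3/4) = -18 + 75*log(5)/2.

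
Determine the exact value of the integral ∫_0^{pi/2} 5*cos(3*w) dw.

-5/3

An antiderivative is F(w) = 5*sin(3*w)/3.
Then F(pi/2) - F(0) = (-5/3) - (0) = -5/3.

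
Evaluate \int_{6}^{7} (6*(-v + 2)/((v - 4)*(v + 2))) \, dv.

-10*log(3) + 14*log(2)

Factor the denominator: v**2 - 2*v - 8 = (v + 2)(v - 4).
Partial fractions: 6*(-v + 2)/((v - 4)*(v + 2)) = -4/(v + 2) - 2/(v - 4).
An antiderivative is F(v) = -2*log(v - 4) - 4*log(v + 2).
Then F(7) - F(6) = (-10*log(3)) - (-14*log(2)) = -10*log(3) + 14*log(2).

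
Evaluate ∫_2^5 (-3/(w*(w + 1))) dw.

-3*log(5) + 6*log(2)

Factor the denominator: w**2 + w = (w + 1)w.
Partial fractions: -3/(w*(w + 1)) = 3/(w + 1) - 3/w.
An antiderivative is F(w) = -3*log(w) + 3*log(w + 1).
Then F(5) - F(2) = (-3*log(5) + 3*log(2) + 3*log(3)) - (log(27/8)) = -3*log(5) + 6*log(2).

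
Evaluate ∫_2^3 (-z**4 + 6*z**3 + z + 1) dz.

294/5

By the power rule, an antiderivative is F(z) = -z**5/5 + 3*z**4/2 + z**2/2 + z.
Then F(3) - F(2) = (402/5) - (108/5) = 294/5.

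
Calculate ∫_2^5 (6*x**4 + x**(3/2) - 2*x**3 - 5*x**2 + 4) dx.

-8*sqrt(2)/5 + 10*sqrt(5) + 32241/10

By the power rule, an antiderivative is F(x) = 2*x**(5/2)/5 + 6*x**5/5 - x**4/2 - 5*x**3/3 + 4*x.
Then F(5) - F(2) = (10*sqrt(5) + 19495/6) - (8*sqrt(2)/5 + 376/15) = -8*sqrt(2)/5 + 10*sqrt(5) + 32241/10.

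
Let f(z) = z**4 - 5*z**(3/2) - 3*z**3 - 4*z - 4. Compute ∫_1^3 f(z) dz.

-168/5 - 18*sqrt(3)

By the power rule, an antiderivative is F(z) = -2*z**(5/2) + z**5/5 - 3*z**4/4 - 2*z**2 - 4*z.
Then F(3) - F(1) = (-843/20 - 18*sqrt(3)) - (-171/20) = -168/5 - 18*sqrt(3).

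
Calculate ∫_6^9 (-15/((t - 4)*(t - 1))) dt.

-10*log(5) + 20*log(2)

Factor the denominator: t**2 - 5*t + 4 = (t - 1)(t - 4).
Partial fractions: -15/((t - 4)*(t - 1)) = 5/(t - 1) - 5/(t - 4).
An antiderivative is F(t) = -5*log(t - 4) + 5*log(t - 1).
Then F(9) - F(6) = (-5*log(5) + 15*log(2)) - (-5*log(2) + 5*log(5)) = -10*log(5) + 20*log(2).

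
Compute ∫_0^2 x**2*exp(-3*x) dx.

2/27 - 50*exp(-6)/27

Integrate by parts twice (u = x^2, dv = exp(-3*x) dx).
An antiderivative is F(x) = (-9*x**2 - 6*x - 2)*exp(-3*x)/27.
Then F(2) - F(0) = (-50*exp(-6)/27) - (-2/27) = 2/27 - 50*exp(-6)/27.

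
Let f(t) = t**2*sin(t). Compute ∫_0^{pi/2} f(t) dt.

-2 + pi

Integrate by parts twice (u = t^2, dv = sin(t) dt).
An antiderivative is F(t) = -t**2*cos(t) + 2*t*sin(t) + 2*cos(t).
Then F(pi/2) - F(0) = (pi) - (2) = -2 + pi.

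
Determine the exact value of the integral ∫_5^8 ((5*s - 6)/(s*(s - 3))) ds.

Factor the denominator: s**2 - 3*s = s(s - 3).
Partial fractions: (5*s - 6)/(s*(s - 3)) = 2/s + 3/(s - 3).
An antiderivative is F(s) = 2*log(s) + 3*log(s - 3).
Then F(8) - F(5) = (6*log(2) + 3*log(5)) - (3*log(2) + 2*log(5)) = log(40).

log(40)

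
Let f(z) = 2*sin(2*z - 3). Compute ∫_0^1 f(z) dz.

Let u = 2*z - 3, so du = 2 dz. When z = 0, u = -3; when z = 1, u = -1.
The integral becomes ∫ sin(u) du from -3 to -1, with antiderivative -cos(u).
Back in z: F(z) = -cos(2*z - 3).
Then F(1) - F(0) = (-cos(1)) - (-cos(3)) = cos(3) - cos(1).

cos(3) - cos(1)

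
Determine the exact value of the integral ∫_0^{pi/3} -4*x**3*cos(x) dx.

Integrate by parts 3 times (u = x^3, dv = -4*cos(x) dx).
An antiderivative is F(x) = -4*x**3*sin(x) - 12*x**2*cos(x) + 24*x*sin(x) + 24*cos(x).
Then F(pi/3) - F(0) = (-2*pi**2/3 - 2*sqrt(3)*pi**3/27 + 12 + 4*sqrt(3)*pi) - (24) = -12 - 2*pi**2/3 - 2*sqrt(3)*pi**3/27 + 4*sqrt(3)*pi.

-12 - 2*pi**2/3 - 2*sqrt(3)*pi**3/27 + 4*sqrt(3)*pi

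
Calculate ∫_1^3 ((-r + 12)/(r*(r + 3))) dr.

log(32/3)

Factor the denominator: r**2 + 3*r = (r + 3)r.
Partial fractions: (-r + 12)/(r*(r + 3)) = -5/(r + 3) + 4/r.
An antiderivative is F(r) = 4*log(r) - 5*log(r + 3).
Then F(3) - F(1) = (-log(96)) - (-10*log(2)) = log(32/3).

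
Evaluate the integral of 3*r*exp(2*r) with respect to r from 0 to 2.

3/4 + 9*exp(4)/4

Integrate by parts once (u = r, dv = 3*exp(2*r) dr).
An antiderivative is F(r) = (6*r - 3)*exp(2*r)/4.
Then F(2) - F(0) = (9*exp(4)/4) - (-3/4) = 3/4 + 9*exp(4)/4.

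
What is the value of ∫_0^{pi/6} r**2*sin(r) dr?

Integrate by parts twice (u = r^2, dv = sin(r) dr).
An antiderivative is F(r) = -r**2*cos(r) + 2*r*sin(r) + 2*cos(r).
Then F(pi/6) - F(0) = (-sqrt(3)*pi**2/72 + pi/6 + sqrt(3)) - (2) = -2 - sqrt(3)*pi**2/72 + pi/6 + sqrt(3).

-2 - sqrt(3)*pi**2/72 + pi/6 + sqrt(3)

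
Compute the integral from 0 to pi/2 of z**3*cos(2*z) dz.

Integrate by parts 3 times (u = z^3, dv = cos(2*z) dz).
An antiderivative is F(z) = z**3*sin(2*z)/2 + 3*z**2*cos(2*z)/4 - 3*z*sin(2*z)/4 - 3*cos(2*z)/8.
Then F(pi/2) - F(0) = (3/8 - 3*pi**2/16) - (-3/8) = 3/4 - 3*pi**2/16.

3/4 - 3*pi**2/16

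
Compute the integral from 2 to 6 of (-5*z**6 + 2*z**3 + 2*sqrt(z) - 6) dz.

-1394728/7 - 8*sqrt(2)/3 + 8*sqrt(6)

By the power rule, an antiderivative is F(z) = -5*z**7/7 + z**4/2 + 4*z**(3/2)/3 - 6*z.
Then F(6) - F(2) = (-1395396/7 + 8*sqrt(6)) - (-668/7 + 8*sqrt(2)/3) = -1394728/7 - 8*sqrt(2)/3 + 8*sqrt(6).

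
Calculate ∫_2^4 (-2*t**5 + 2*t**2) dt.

-3920/3

By the power rule, an antiderivative is F(t) = -t**6/3 + 2*t**3/3.
Then F(4) - F(2) = (-3968/3) - (-16) = -3920/3.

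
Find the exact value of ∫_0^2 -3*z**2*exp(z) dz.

6 - 6*exp(2)

Integrate by parts twice (u = z^2, dv = -3*exp(z) dz).
An antiderivative is F(z) = (-3*z**2 + 6*z - 6)*exp(z).
Then F(2) - F(0) = (-6*exp(2)) - (-6) = 6 - 6*exp(2).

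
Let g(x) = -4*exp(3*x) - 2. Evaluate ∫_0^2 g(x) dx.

-4*exp(6)/3 - 8/3

An antiderivative is F(x) = -4*exp(3*x)/3 - 2*x.
Then F(2) - F(0) = (-4*exp(6)/3 - 4) - (-4/3) = -4*exp(6)/3 - 8/3.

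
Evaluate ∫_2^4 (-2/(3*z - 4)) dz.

-4*log(2)/3

An antiderivative is F(z) = -2*log(3*z - 4)/3.
Then F(4) - F(2) = (-log(4)) - (-2*log(2)/3) = -4*log(2)/3.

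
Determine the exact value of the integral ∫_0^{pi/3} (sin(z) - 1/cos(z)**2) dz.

1/2 - sqrt(3)

An antiderivative is F(z) = -cos(z) - tan(z).
Then F(pi/3) - F(0) = (-sqrt(3) - 1/2) - (-1) = 1/2 - sqrt(3).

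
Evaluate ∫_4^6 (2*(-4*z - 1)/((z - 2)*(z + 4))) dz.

Factor the denominator: z**2 + 2*z - 8 = (z + 4)(z - 2).
Partial fractions: 2*(-4*z - 1)/((z - 2)*(z + 4)) = -5/(z + 4) - 3/(z - 2).
An antiderivative is F(z) = -3*log(z - 2) - 5*log(z + 4).
Then F(6) - F(4) = (-5*log(5) - 11*log(2)) - (-18*log(2)) = -5*log(5) + 7*log(2).

-5*log(5) + 7*log(2)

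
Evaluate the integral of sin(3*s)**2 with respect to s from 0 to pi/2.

pi/4

Use the identity sin^2(3*s) = (1 - cos(6*s))/2.
An antiderivative is F(s) = s/2 - sin(6*s)/12.
Then F(pi/2) - F(0) = (pi/4) - (0) = pi/4.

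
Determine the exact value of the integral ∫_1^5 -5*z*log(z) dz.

Integrate by parts once (u = ln z, dv = -5*z dz).
An antiderivative is F(z) = -5*z**2*(2*log(z) - 1)/4.
Then F(5) - F(1) = (125/4 - 125*log(5)/2) - (5/4) = 30 - 125*log(5)/2.

30 - 125*log(5)/2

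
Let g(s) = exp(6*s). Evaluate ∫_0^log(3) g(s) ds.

364/3

Let u = exp(s), so du = exp(s) ds. When s = 0, u = 1; when s = log(3), u = 3.
The integral becomes ∫ u**5 du from 1 to 3, with antiderivative u**6/6.
Back in s: F(s) = exp(6*s)/6.
Then F(log(3)) - F(0) = (243/2) - (1/6) = 364/3.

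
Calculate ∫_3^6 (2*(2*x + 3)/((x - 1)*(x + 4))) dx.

Factor the denominator: x**2 + 3*x - 4 = (x + 4)(x - 1).
Partial fractions: 2*(2*x + 3)/((x - 1)*(x + 4)) = 2/(x + 4) + 2/(x - 1).
An antiderivative is F(x) = 2*log(x - 1) + 2*log(x + 4).
Then F(6) - F(3) = (2*log(2) + 4*log(5)) - (2*log(2) + 2*log(7)) = -2*log(7) + 4*log(5).

-2*log(7) + 4*log(5)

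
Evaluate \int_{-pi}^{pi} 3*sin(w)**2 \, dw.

3*pi

Use the identity sin^2(w) = (1 - cos(2*w))/2.
An antiderivative is F(w) = 3*w/2 - 3*sin(2*w)/4.
Then F(pi) - F(-pi) = (3*pi/2) - (-3*pi/2) = 3*pi.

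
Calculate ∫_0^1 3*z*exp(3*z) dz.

Integrate by parts once (u = z, dv = 3*exp(3*z) dz).
An antiderivative is F(z) = (3*z - 1)*exp(3*z)/3.
Then F(1) - F(0) = (2*exp(3)/3) - (-1/3) = 1/3 + 2*exp(3)/3.

1/3 + 2*exp(3)/3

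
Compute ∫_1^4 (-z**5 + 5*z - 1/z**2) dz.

-2583/4

By the power rule, an antiderivative is F(z) = -z**6/6 + 5*z**2/2 + 1/z.
Then F(4) - F(1) = (-7709/12) - (10/3) = -2583/4.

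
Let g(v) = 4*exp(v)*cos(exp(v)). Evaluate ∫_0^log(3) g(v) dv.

Let u = exp(v), so du = exp(v) dv. When v = 0, u = 1; when v = log(3), u = 3.
The integral becomes 4·∫ cos(u) du from 1 to 3, with antiderivative 4*sin(u).
Back in v: F(v) = 4*sin(exp(v)).
Then F(log(3)) - F(0) = (4*sin(3)) - (4*sin(1)) = -4*sin(1) + 4*sin(3).

-4*sin(1) + 4*sin(3)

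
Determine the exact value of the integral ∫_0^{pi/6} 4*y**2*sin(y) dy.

-8 - sqrt(3)*pi**2/18 + 2*pi/3 + 4*sqrt(3)

Integrate by parts twice (u = y^2, dv = 4*sin(y) dy).
An antiderivative is F(y) = -4*y**2*cos(y) + 8*y*sin(y) + 8*cos(y).
Then F(pi/6) - F(0) = (-sqrt(3)*pi**2/18 + 2*pi/3 + 4*sqrt(3)) - (8) = -8 - sqrt(3)*pi**2/18 + 2*pi/3 + 4*sqrt(3).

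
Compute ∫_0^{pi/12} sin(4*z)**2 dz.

-sqrt(3)/32 + pi/24

Use the identity sin^2(4*z) = (1 - cos(8*z))/2.
An antiderivative is F(z) = z/2 - sin(8*z)/16.
Then F(pi/12) - F(0) = (-sqrt(3)/32 + pi/24) - (0) = -sqrt(3)/32 + pi/24.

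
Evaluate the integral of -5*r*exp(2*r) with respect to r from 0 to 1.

Integrate by parts once (u = r, dv = -5*exp(2*r) dr).
An antiderivative is F(r) = (-10*r + 5)*exp(2*r)/4.
Then F(1) - F(0) = (-5*exp(2)/4) - (5/4) = -5*exp(2)/4 - 5/4.

-5*exp(2)/4 - 5/4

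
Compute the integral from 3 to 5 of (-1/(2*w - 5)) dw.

An antiderivative is F(w) = -log(2*w - 5)/2.
Then F(5) - F(3) = (-log(5)/2) - (0) = -log(5)/2.

-log(5)/2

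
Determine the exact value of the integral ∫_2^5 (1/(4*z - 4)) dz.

log(2)/2

An antiderivative is F(z) = log(4*z - 4)/4.
Then F(5) - F(2) = (log(2)) - (log(2)/2) = log(2)/2.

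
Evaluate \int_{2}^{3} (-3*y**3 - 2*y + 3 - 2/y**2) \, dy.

By the power rule, an antiderivative is F(y) = -3*y**4/4 - y**2 + 3*y + 2/y.
Then F(3) - F(2) = (-721/12) - (-9) = -613/12.

-613/12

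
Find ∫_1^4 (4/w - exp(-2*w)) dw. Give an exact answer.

(-exp(6) + 1 + 16*exp(8)*log(2))*exp(-8)/2

An antiderivative is F(w) = 4*log(w) + exp(-2*w)/2.
Then F(4) - F(1) = (exp(-8)/2 + 8*log(2)) - (exp(-2)/2) = (-exp(6) + 1 + 16*exp(8)*log(2))*exp(-8)/2.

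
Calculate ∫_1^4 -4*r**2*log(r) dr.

Integrate by parts once (u = ln r, dv = -4*r**2 dr).
An antiderivative is F(r) = -4*r**3*(3*log(r) - 1)/9.
Then F(4) - F(1) = (256/9 - 512*log(2)/3) - (4/9) = 28 - 512*log(2)/3.

28 - 512*log(2)/3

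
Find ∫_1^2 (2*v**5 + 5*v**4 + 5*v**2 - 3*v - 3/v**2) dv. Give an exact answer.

173/3

By the power rule, an antiderivative is F(v) = v**6/3 + v**5 + 5*v**3/3 - 3*v**2/2 + 3/v.
Then F(2) - F(1) = (373/6) - (9/2) = 173/3.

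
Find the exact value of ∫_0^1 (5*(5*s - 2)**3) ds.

65/4

Let u = 5*s - 2, so du = 5 ds. When s = 0, u = -2; when s = 1, u = 3.
The integral becomes ∫ u**3 du from -2 to 3, with antiderivative u**4/4.
Back in s: F(s) = (5*s - 2)**4/4.
Then F(1) - F(0) = (81/4) - (4) = 65/4.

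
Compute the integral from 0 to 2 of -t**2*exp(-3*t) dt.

-2/27 + 50*exp(-6)/27

Integrate by parts twice (u = t^2, dv = -exp(-3*t) dt).
An antiderivative is F(t) = (9*t**2 + 6*t + 2)*exp(-3*t)/27.
Then F(2) - F(0) = (50*exp(-6)/27) - (2/27) = -2/27 + 50*exp(-6)/27.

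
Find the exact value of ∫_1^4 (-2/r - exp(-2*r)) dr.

(-8*exp(8)*log(2) - exp(6) + 1)*exp(-8)/2

An antiderivative is F(r) = -2*log(r) + exp(-2*r)/2.
Then F(4) - F(1) = (-4*log(2) + exp(-8)/2) - (exp(-2)/2) = (-8*exp(8)*log(2) - exp(6) + 1)*exp(-8)/2.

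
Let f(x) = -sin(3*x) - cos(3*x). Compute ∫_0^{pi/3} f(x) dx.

An antiderivative is F(x) = -sin(3*x)/3 + cos(3*x)/3.
Then F(pi/3) - F(0) = (-1/3) - (1/3) = -2/3.

-2/3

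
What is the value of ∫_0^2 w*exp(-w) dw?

Integrate by parts once (u = w, dv = exp(-w) dw).
An antiderivative is F(w) = (-w - 1)*exp(-w).
Then F(2) - F(0) = (-3*exp(-2)) - (-1) = 1 - 3*exp(-2).

1 - 3*exp(-2)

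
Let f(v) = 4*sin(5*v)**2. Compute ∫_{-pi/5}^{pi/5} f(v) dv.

Use the identity sin^2(5*v) = (1 - cos(10*v))/2.
An antiderivative is F(v) = 2*v - sin(10*v)/5.
Then F(pi/5) - F(-pi/5) = (2*pi/5) - (-2*pi/5) = 4*pi/5.

4*pi/5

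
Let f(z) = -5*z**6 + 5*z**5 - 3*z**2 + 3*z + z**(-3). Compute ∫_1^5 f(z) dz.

-7502316/175

By the power rule, an antiderivative is F(z) = -5*z**7/7 + 5*z**6/6 - z**3 + 3*z**2/2 - 1/(2*z**2).
Then F(5) - F(1) = (-45013771/1050) - (5/42) = -7502316/175.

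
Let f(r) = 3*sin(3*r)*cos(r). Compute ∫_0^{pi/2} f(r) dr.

3/2

Use the identity sin(3*r)cos(r) = [sin(4*r) + sin(2*r)]/2.
An antiderivative is F(r) = -3*cos(2*r)/4 - 3*cos(4*r)/8.
Then F(pi/2) - F(0) = (3/8) - (-9/8) = 3/2.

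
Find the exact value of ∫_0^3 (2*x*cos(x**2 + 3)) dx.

sin(12) - sin(3)

Let u = x**2 + 3, so du = 2*x dx. When x = 0, u = 3; when x = 3, u = 12.
The integral becomes ∫ cos(u) du from 3 to 12, with antiderivative sin(u).
Back in x: F(x) = sin(x**2 + 3).
Then F(3) - F(0) = (sin(12)) - (sin(3)) = sin(12) - sin(3).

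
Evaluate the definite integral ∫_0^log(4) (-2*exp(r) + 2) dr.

An antiderivative is F(r) = 2*r - 2*exp(r).
Then F(log(4)) - F(0) = (-8 + 4*log(2)) - (-2) = -6 + log(16).

-6 + log(16)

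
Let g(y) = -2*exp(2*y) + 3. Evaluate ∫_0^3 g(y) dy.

10 - exp(6)

An antiderivative is F(y) = -exp(2*y) + 3*y.
Then F(3) - F(0) = (9 - exp(6)) - (-1) = 10 - exp(6).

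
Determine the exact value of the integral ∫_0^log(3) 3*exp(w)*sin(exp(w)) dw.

3*cos(1) - 3*cos(3)

Let u = exp(w), so du = exp(w) dw. When w = 0, u = 1; when w = log(3), u = 3.
The integral becomes 3·∫ sin(u) du from 1 to 3, with antiderivative -3*cos(u).
Back in w: F(w) = -3*cos(exp(w)).
Then F(log(3)) - F(0) = (-3*cos(3)) - (-3*cos(1)) = 3*cos(1) - 3*cos(3).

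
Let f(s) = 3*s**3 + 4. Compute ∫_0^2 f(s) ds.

By the power rule, an antiderivative is F(s) = 3*s**4/4 + 4*s.
Then F(2) - F(0) = (20) - (0) = 20.

20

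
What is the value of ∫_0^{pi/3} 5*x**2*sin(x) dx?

-5 - 5*pi**2/18 + 5*sqrt(3)*pi/3

Integrate by parts twice (u = x^2, dv = 5*sin(x) dx).
An antiderivative is F(x) = -5*x**2*cos(x) + 10*x*sin(x) + 10*cos(x).
Then F(pi/3) - F(0) = (-5*pi**2/18 + 5 + 5*sqrt(3)*pi/3) - (10) = -5 - 5*pi**2/18 + 5*sqrt(3)*pi/3.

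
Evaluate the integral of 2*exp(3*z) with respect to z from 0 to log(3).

52/3

Let u = exp(z), so du = exp(z) dz. When z = 0, u = 1; when z = log(3), u = 3.
The integral becomes 2·∫ u**2 du from 1 to 3, with antiderivative 2*u**3/3.
Back in z: F(z) = 2*exp(3*z)/3.
Then F(log(3)) - F(0) = (18) - (2/3) = 52/3.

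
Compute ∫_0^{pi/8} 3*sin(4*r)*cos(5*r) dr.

Use the identity sin(4*r)cos(5*r) = [sin(9*r) + sin(-r)]/2.
An antiderivative is F(r) = 3*cos(r)/2 - cos(9*r)/6.
Then F(pi/8) - F(0) = (5*sqrt(sqrt(2) + 2)/6) - (4/3) = -4/3 + 5*sqrt(sqrt(2) + 2)/6.

-4/3 + 5*sqrt(sqrt(2) + 2)/6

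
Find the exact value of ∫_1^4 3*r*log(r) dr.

-45/4 + 48*log(2)

Integrate by parts once (u = ln r, dv = 3*r dr).
An antiderivative is F(r) = 3*r**2*(2*log(r) - 1)/4.
Then F(4) - F(1) = (-12 + 48*log(2)) - (-3/4) = -45/4 + 48*log(2).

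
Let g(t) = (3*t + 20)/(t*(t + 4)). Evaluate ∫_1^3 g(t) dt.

Factor the denominator: t**2 + 4*t = (t + 4)t.
Partial fractions: (3*t + 20)/(t*(t + 4)) = -2/(t + 4) + 5/t.
An antiderivative is F(t) = 5*log(t) - 2*log(t + 4).
Then F(3) - F(1) = (-2*log(7) + 5*log(3)) - (-log(25)) = -2*log(7) + 2*log(5) + 5*log(3).

-2*log(7) + 2*log(5) + 5*log(3)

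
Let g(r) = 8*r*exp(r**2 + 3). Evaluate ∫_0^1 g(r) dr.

-4*(1 - exp(1))*exp(3)

Let u = r**2 + 3, so du = 2*r dr. When r = 0, u = 3; when r = 1, u = 4.
The integral becomes 4·∫ exp(u) du from 3 to 4, with antiderivative 4*exp(u).
Back in r: F(r) = 4*exp(r**2 + 3).
Then F(1) - F(0) = (4*exp(4)) - (4*exp(3)) = -4*(1 - exp(1))*exp(3).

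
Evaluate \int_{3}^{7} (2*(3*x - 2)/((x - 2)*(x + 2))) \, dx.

Factor the denominator: x**2 - 4 = (x + 2)(x - 2).
Partial fractions: 2*(3*x - 2)/((x - 2)*(x + 2)) = 4/(x + 2) + 2/(x - 2).
An antiderivative is F(x) = 2*log(x - 2) + 4*log(x + 2).
Then F(7) - F(3) = (2*log(5) + 8*log(3)) - (4*log(5)) = -2*log(5) + 8*log(3).

-2*log(5) + 8*log(3)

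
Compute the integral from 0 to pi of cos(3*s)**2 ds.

pi/2

Use the identity cos^2(3*s) = (1 + cos(6*s))/2.
An antiderivative is F(s) = s/2 + sin(6*s)/12.
Then F(pi) - F(0) = (pi/2) - (0) = pi/2.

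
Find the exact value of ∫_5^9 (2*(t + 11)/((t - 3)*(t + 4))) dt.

Factor the denominator: t**2 + t - 12 = (t + 4)(t - 3).
Partial fractions: 2*(t + 11)/((t - 3)*(t + 4)) = -2/(t + 4) + 4/(t - 3).
An antiderivative is F(t) = 4*log(t - 3) - 2*log(t + 4).
Then F(9) - F(5) = (-2*log(13) + 4*log(2) + 4*log(3)) - (log(16/81)) = -2*log(13) + 8*log(3).

-2*log(13) + 8*log(3)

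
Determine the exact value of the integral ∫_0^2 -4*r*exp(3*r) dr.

-20*exp(6)/9 - 4/9

Integrate by parts once (u = r, dv = -4*exp(3*r) dr).
An antiderivative is F(r) = (-12*r + 4)*exp(3*r)/9.
Then F(2) - F(0) = (-20*exp(6)/9) - (4/9) = -20*exp(6)/9 - 4/9.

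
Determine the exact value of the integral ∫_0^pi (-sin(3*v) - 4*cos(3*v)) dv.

-2/3

An antiderivative is F(v) = -4*sin(3*v)/3 + cos(3*v)/3.
Then F(pi) - F(0) = (-1/3) - (1/3) = -2/3.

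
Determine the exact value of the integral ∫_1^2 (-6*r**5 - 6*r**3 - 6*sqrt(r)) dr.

-163/2 - 8*sqrt(2)

By the power rule, an antiderivative is F(r) = -r**6 - 3*r**4/2 - 4*r**(3/2).
Then F(2) - F(1) = (-88 - 8*sqrt(2)) - (-13/2) = -163/2 - 8*sqrt(2).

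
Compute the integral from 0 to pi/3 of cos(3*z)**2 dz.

pi/6

Use the identity cos^2(3*z) = (1 + cos(6*z))/2.
An antiderivative is F(z) = z/2 + sin(6*z)/12.
Then F(pi/3) - F(0) = (pi/6) - (0) = pi/6.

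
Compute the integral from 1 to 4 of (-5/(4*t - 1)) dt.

An antiderivative is F(t) = -5*log(4*t - 1)/4.
Then F(4) - F(1) = (-5*log(15)/4) - (-5*log(3)/4) = -5*log(5)/4.

-5*log(5)/4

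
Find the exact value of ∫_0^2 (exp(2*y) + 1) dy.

3/2 + exp(4)/2

An antiderivative is F(y) = exp(2*y)/2 + y.
Then F(2) - F(0) = (2 + exp(4)/2) - (1/2) = 3/2 + exp(4)/2.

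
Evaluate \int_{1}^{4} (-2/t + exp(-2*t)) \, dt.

An antiderivative is F(t) = -2*log(t) - exp(-2*t)/2.
Then F(4) - F(1) = (-4*log(2) - exp(-8)/2) - (-exp(-2)/2) = (-8*exp(8)*log(2) - 1 + exp(6))*exp(-8)/2.

(-8*exp(8)*log(2) - 1 + exp(6))*exp(-8)/2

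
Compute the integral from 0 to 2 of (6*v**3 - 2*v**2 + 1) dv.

62/3

By the power rule, an antiderivative is F(v) = 3*v**4/2 - 2*v**3/3 + v.
Then F(2) - F(0) = (62/3) - (0) = 62/3.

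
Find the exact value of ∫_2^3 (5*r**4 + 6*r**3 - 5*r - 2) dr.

By the power rule, an antiderivative is F(r) = r**5 + 3*r**4/2 - 5*r**2/2 - 2*r.
Then F(3) - F(2) = (336) - (42) = 294.

294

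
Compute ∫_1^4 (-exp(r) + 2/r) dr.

An antiderivative is F(r) = -exp(r) + 2*log(r).
Then F(4) - F(1) = (-exp(4) + log(16)) - (-exp(1)) = -exp(4) + exp(1) + log(16).

-exp(4) + exp(1) + log(16)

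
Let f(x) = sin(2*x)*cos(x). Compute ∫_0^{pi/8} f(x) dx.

-sqrt(sqrt(2) + 2)/4 - sqrt(2 - sqrt(2))/12 + 2/3

Use the identity sin(2*x)cos(x) = [sin(3*x) + sin(x)]/2.
An antiderivative is F(x) = -cos(x)/2 - cos(3*x)/6.
Then F(pi/8) - F(0) = (-sqrt(sqrt(2) + 2)/4 - sqrt(2 - sqrt(2))/12) - (-2/3) = -sqrt(sqrt(2) + 2)/4 - sqrt(2 - sqrt(2))/12 + 2/3.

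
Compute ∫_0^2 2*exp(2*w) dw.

Let u = 2*w, so du = 2 dw. When w = 0, u = 0; when w = 2, u = 4.
The integral becomes ∫ exp(u) du from 0 to 4, with antiderivative exp(u).
Back in w: F(w) = exp(2*w).
Then F(2) - F(0) = (exp(4)) - (1) = -1 + exp(4).

-1 + exp(4)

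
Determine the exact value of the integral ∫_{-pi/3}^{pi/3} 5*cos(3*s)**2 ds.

5*pi/3

Use the identity cos^2(3*s) = (1 + cos(6*s))/2.
An antiderivative is F(s) = 5*s/2 + 5*sin(6*s)/12.
Then F(pi/3) - F(-pi/3) = (5*pi/6) - (-5*pi/6) = 5*pi/3.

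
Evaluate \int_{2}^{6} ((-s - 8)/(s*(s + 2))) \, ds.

log(8/81)

Factor the denominator: s**2 + 2*s = (s + 2)s.
Partial fractions: (-s - 8)/(s*(s + 2)) = 3/(s + 2) - 4/s.
An antiderivative is F(s) = -4*log(s) + 3*log(s + 2).
Then F(6) - F(2) = (log(32/81)) - (log(4)) = log(8/81).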